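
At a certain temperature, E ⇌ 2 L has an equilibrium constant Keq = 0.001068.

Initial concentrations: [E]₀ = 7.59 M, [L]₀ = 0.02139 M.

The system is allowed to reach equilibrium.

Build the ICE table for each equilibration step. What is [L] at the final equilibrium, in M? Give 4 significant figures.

Q₀ = 6.0281e-05 vs Keq = 0.001068 ⇒ Q<K, forward
Step 1:
                    E           L
  I              7.59     0.02139
  C          -0.03422     0.06844
  E             7.556     0.08983
  solve Keq expr → x = 0.03422; check Q = 0.001068

[L]_eq = 0.08983 M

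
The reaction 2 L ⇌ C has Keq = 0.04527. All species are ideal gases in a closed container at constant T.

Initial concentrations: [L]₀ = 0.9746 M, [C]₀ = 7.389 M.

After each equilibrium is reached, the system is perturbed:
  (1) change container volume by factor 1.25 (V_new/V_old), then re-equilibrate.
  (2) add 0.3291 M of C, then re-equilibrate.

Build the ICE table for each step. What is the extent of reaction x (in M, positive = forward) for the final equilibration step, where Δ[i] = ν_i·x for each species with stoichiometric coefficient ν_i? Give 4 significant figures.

Q₀ = 7.779 vs Keq = 0.04527 ⇒ Q>K, reverse
Step 1:
                   L          C
  init        0.9746      7.389
  Δ            7.803     -3.901
  eq           8.777      3.488
  solve Keq expr → x = -3.901; check Q = 0.04527
Then change container volume by factor 1.25 (V_new/V_old).
Step 2:
                   L          C
  init         7.022       2.79
  Δ           0.4821     -0.241
  eq           7.504      2.549
  solve Keq expr → x = -0.241; check Q = 0.04527
Then add 0.3291 M of C.
Step 3:
                   L          C
  init         7.504      2.878
  Δ           0.2761    -0.1381
  eq            7.78       2.74
  solve Keq expr → x = -0.1381; check Q = 0.04527

x = -0.1381 M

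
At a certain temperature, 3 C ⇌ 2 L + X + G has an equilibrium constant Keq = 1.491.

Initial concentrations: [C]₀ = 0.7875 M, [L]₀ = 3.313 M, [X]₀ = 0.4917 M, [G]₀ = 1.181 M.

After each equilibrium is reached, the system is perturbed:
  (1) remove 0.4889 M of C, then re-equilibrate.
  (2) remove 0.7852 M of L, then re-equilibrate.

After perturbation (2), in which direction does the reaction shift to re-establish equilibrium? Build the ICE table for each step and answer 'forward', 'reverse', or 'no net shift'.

Direction: forward

Q₀ = 13.05 vs Keq = 1.491 ⇒ Q>K, reverse
Step 1:
                    C           L           X           G
  Initial      0.7875       3.313      0.4917       1.181
  Change       0.4798     -0.3199     -0.1599     -0.1599
  Equil         1.267       2.993      0.3318       1.021
  solve Keq expr → x = -0.1599; check Q = 1.491
Then remove 0.4889 M of C.
Step 2:
                    C           L           X           G
  Initial      0.7784       2.993      0.3318       1.021
  Change       0.2771     -0.1847    -0.09237    -0.09237
  Equil         1.056       2.808      0.2394      0.9287
  solve Keq expr → x = -0.09237; check Q = 1.491
Then remove 0.7852 M of L.
Step 3:
                    C           L           X           G
  Initial       1.056       2.023      0.2394      0.9287
  Change      -0.1236     0.08243     0.04121     0.04121
  Equil        0.9319       2.106      0.2806      0.9699
  solve Keq expr → x = 0.04121; check Q = 1.491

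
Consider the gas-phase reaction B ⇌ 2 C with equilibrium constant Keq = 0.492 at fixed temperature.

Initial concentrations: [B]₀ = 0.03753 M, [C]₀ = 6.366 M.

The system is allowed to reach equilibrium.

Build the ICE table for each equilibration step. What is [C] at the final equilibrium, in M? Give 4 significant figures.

[C]_eq = 1.142 M

Q₀ = 1080 vs Keq = 0.492 ⇒ Q>K, reverse
Step 1:
                  B         C
  I         0.03753     6.366
  C           2.612    -5.224
  E            2.65     1.142
  solve Keq expr → x = -2.612; check Q = 0.492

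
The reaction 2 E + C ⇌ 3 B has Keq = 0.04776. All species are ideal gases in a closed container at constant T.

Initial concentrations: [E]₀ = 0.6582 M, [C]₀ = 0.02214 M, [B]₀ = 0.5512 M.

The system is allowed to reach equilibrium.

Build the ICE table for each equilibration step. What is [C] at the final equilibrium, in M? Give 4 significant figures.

Q₀ = 17.46 vs Keq = 0.04776 ⇒ Q>K, reverse
Step 1:
                    E           C           B
  init         0.6582     0.02214      0.5512
  Δ            0.2481      0.1241     -0.3722
  eq           0.9063      0.1462       0.179
  solve Keq expr → x = -0.1241; check Q = 0.04776

[C]_eq = 0.1462 M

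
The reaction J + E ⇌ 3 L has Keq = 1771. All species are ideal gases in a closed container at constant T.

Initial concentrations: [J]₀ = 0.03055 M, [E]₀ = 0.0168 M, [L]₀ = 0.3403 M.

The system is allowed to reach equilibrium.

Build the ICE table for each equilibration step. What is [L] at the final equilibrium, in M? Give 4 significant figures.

Q₀ = 76.78 vs Keq = 1771 ⇒ Q<K, forward
Step 1:
                   J          E          L
  I          0.03055     0.0168     0.3403
  C         -0.01477   -0.01477     0.0443
  E          0.01578   0.002035     0.3846
  solve Keq expr → x = 0.01477; check Q = 1771

[L]_eq = 0.3846 M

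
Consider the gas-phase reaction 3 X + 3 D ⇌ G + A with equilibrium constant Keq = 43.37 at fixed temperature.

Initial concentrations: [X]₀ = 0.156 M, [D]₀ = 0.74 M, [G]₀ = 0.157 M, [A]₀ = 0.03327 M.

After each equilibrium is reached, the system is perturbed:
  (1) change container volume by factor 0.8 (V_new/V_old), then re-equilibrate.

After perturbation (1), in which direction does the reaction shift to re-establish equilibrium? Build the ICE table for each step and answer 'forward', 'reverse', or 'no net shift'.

Direction: forward

Q₀ = 3.395 vs Keq = 43.37 ⇒ Q<K, forward
Step 1:
                  X         D         G         A
  I           0.156      0.74     0.157   0.03327
  C        -0.06552  -0.06552   0.02184   0.02184
  E         0.09048    0.6745    0.1788   0.05511
  solve Keq expr → x = 0.02184; check Q = 43.37
Then change container volume by factor 0.8 (V_new/V_old).
Step 2:
                  X         D         G         A
  I          0.1131    0.8431    0.2236   0.06889
  C        -0.02273  -0.02273  0.007575  0.007575
  E         0.09037    0.8204    0.2311   0.07646
  solve Keq expr → x = 0.007575; check Q = 43.37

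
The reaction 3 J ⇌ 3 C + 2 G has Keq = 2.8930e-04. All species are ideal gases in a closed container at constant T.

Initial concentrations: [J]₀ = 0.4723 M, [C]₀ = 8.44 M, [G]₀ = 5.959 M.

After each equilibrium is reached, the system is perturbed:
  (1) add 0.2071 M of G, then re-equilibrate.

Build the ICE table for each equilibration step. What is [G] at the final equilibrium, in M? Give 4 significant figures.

[G]_eq = 0.9261 M

Q₀ = 2.0264e+05 vs Keq = 2.8930e-04 ⇒ Q>K, reverse
Step 1:
                    J           C           G
  init         0.4723        8.44       5.959
  Δ             7.788      -7.788      -5.192
  eq             8.26       0.652       0.767
  solve Keq expr → x = -2.596; check Q = 2.8930e-04
Then add 0.2071 M of G.
Step 2:
                    J           C           G
  init           8.26       0.652      0.9741
  Δ           0.07199    -0.07199    -0.04799
  eq            8.332        0.58      0.9261
  solve Keq expr → x = -0.024; check Q = 2.8930e-04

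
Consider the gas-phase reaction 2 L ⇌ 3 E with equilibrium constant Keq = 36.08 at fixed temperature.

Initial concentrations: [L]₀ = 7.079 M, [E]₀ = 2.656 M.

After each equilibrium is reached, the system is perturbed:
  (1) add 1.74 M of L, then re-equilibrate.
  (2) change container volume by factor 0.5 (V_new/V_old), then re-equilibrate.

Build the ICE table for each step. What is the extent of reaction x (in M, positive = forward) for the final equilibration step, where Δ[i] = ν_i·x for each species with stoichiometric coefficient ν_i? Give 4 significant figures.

x = -0.7397 M

Q₀ = 0.3739 vs Keq = 36.08 ⇒ Q<K, forward
Step 1:
                  L         E
  I           7.079     2.656
  C          -3.441     5.161
  E           3.638     7.817
  solve Keq expr → x = 1.72; check Q = 36.08
Then add 1.74 M of L.
Step 2:
                  L         E
  I           5.378     7.817
  C         -0.8333      1.25
  E           4.545     9.067
  solve Keq expr → x = 0.4166; check Q = 36.08
Then change container volume by factor 0.5 (V_new/V_old).
Step 3:
                  L         E
  I            9.09     18.13
  C           1.479    -2.219
  E           10.57     15.91
  solve Keq expr → x = -0.7397; check Q = 36.08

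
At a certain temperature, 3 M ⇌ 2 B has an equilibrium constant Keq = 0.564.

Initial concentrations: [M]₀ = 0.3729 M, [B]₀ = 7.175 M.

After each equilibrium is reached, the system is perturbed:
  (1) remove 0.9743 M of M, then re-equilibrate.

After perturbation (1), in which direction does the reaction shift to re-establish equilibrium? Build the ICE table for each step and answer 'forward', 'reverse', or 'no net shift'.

Q₀ = 992.8 vs Keq = 0.564 ⇒ Q>K, reverse
Step 1:
                   M          B
  Initial     0.3729      7.175
  Change       3.189     -2.126
  Equil        3.562      5.049
  solve Keq expr → x = -1.063; check Q = 0.564
Then remove 0.9743 M of M.
Step 2:
                   M          B
  Initial      2.588      5.049
  Change      0.7387    -0.4925
  Equil        3.327      4.556
  solve Keq expr → x = -0.2462; check Q = 0.564

Direction: reverse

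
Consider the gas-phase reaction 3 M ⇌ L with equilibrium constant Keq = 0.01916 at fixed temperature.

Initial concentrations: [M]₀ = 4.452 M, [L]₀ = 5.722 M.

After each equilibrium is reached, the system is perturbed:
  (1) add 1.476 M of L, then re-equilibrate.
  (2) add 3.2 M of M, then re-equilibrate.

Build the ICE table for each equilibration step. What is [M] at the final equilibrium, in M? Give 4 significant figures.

Q₀ = 0.06485 vs Keq = 0.01916 ⇒ Q>K, reverse
Step 1:
                   M          L
  init         4.452      5.722
  Δ            1.967    -0.6555
  eq           6.419      5.066
  solve Keq expr → x = -0.6555; check Q = 0.01916
Then add 1.476 M of L.
Step 2:
                   M          L
  init         6.419      6.542
  Δ           0.5099      -0.17
  eq           6.928      6.373
  solve Keq expr → x = -0.17; check Q = 0.01916
Then add 3.2 M of M.
Step 3:
                   M          L
  init         10.13      6.373
  Δ           -2.869     0.9565
  eq           7.259      7.329
  solve Keq expr → x = 0.9565; check Q = 0.01916

[M]_eq = 7.259 M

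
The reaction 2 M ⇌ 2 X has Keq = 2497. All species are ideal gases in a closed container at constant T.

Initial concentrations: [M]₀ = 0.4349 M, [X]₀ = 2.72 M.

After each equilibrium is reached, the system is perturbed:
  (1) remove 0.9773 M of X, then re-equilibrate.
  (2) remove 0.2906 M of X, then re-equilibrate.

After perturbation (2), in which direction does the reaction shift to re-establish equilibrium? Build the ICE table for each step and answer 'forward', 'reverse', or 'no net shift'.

Q₀ = 39.12 vs Keq = 2497 ⇒ Q<K, forward
Step 1:
                    M           X
  Initial      0.4349        2.72
  Change       -0.373       0.373
  Equil        0.0619       3.093
  solve Keq expr → x = 0.1865; check Q = 2497
Then remove 0.9773 M of X.
Step 2:
                    M           X
  Initial      0.0619       2.116
  Change     -0.01917     0.01917
  Equil       0.04272       2.135
  solve Keq expr → x = 0.009587; check Q = 2497
Then remove 0.2906 M of X.
Step 3:
                    M           X
  Initial     0.04272       1.844
  Change    -0.005701    0.005701
  Equil       0.03702        1.85
  solve Keq expr → x = 0.002851; check Q = 2497

Direction: forward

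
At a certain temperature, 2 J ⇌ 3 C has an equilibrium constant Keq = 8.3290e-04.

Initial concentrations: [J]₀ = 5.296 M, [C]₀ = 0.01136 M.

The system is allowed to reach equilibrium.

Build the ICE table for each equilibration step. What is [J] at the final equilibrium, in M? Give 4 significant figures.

Q₀ = 5.2268e-08 vs Keq = 8.3290e-04 ⇒ Q<K, forward
Step 1:
                    J           C
  Initial       5.296     0.01136
  Change      -0.1787       0.268
  Equil         5.117      0.2794
  solve Keq expr → x = 0.08935; check Q = 8.3290e-04

[J]_eq = 5.117 M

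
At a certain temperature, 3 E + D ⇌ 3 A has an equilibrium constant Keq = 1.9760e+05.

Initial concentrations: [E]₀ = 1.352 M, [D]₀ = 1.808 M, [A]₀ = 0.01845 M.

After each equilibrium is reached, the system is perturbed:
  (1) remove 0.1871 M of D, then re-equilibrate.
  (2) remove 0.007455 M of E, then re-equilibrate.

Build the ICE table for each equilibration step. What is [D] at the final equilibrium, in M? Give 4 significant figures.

[D]_eq = 1.18 M

Q₀ = 1.4056e-06 vs Keq = 1.9760e+05 ⇒ Q<K, forward
Step 1:
                  E         D         A
  init        1.352     1.808   0.01845
  Δ          -1.331   -0.4437     1.331
  eq        0.02089     1.364      1.35
  solve Keq expr → x = 0.4437; check Q = 1.9760e+05
Then remove 0.1871 M of D.
Step 2:
                  E         D         A
  init      0.02089     1.177      1.35
  Δ        0.001034 3.4463e-04 -0.001034
  eq        0.02192     1.178     1.349
  solve Keq expr → x = -3.4463e-04; check Q = 1.9760e+05
Then remove 0.007455 M of E.
Step 3:
                  E         D         A
  init      0.01447     1.178     1.349
  Δ        0.007321   0.00244 -0.007321
  eq        0.02179      1.18     1.341
  solve Keq expr → x = -0.00244; check Q = 1.9760e+05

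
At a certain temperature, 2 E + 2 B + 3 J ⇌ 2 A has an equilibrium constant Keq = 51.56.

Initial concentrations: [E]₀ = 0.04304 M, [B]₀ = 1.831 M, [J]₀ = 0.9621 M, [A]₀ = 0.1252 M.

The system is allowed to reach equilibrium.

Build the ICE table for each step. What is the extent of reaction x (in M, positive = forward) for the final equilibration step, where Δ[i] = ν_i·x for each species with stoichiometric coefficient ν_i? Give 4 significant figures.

Q₀ = 2.834 vs Keq = 51.56 ⇒ Q<K, forward
Step 1:
                   E          B          J          A
  init       0.04304      1.831     0.9621     0.1252
  Δ         -0.02945   -0.02945   -0.04417    0.02945
  eq         0.01359      1.802     0.9179     0.1546
  solve Keq expr → x = 0.01472; check Q = 51.56

x = 0.01472 M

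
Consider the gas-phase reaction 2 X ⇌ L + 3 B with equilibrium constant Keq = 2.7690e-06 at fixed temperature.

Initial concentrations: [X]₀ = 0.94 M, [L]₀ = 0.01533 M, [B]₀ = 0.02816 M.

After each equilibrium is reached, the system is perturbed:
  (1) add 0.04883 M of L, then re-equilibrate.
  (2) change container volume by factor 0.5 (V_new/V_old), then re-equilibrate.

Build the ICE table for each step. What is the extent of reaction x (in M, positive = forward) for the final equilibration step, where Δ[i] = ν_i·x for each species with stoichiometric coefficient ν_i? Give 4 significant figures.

x = -0.007843 M

Q₀ = 3.8742e-07 vs Keq = 2.7690e-06 ⇒ Q<K, forward
Step 1:
                   X          L          B
  Initial       0.94    0.01533    0.02816
  Change    -0.01306   0.006529    0.01959
  Equil       0.9269    0.02186    0.04775
  solve Keq expr → x = 0.006529; check Q = 2.7690e-06
Then add 0.04883 M of L.
Step 2:
                   X          L          B
  Initial     0.9269    0.07069    0.04775
  Change    0.009641   -0.00482   -0.01446
  Equil       0.9366    0.06587    0.03328
  solve Keq expr → x = -0.00482; check Q = 2.7690e-06
Then change container volume by factor 0.5 (V_new/V_old).
Step 3:
                   X          L          B
  Initial      1.873     0.1317    0.06657
  Change     0.01569  -0.007843   -0.02353
  Equil        1.889     0.1239    0.04304
  solve Keq expr → x = -0.007843; check Q = 2.7690e-06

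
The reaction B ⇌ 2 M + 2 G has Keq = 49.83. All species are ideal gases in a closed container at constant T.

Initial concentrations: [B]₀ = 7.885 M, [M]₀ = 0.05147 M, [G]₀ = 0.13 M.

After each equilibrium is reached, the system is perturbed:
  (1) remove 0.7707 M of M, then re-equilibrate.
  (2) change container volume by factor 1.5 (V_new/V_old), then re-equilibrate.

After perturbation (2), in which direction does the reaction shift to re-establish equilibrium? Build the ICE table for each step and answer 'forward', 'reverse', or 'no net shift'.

Direction: forward

Q₀ = 5.6780e-06 vs Keq = 49.83 ⇒ Q<K, forward
Step 1:
                   B          M          G
  I            7.885    0.05147       0.13
  C           -2.022      4.044      4.044
  E            5.863      4.095      4.174
  solve Keq expr → x = 2.022; check Q = 49.83
Then remove 0.7707 M of M.
Step 2:
                   B          M          G
  I            5.863      3.325      4.174
  C          -0.1869     0.3737     0.3737
  E            5.676      3.698      4.548
  solve Keq expr → x = 0.1869; check Q = 49.83
Then change container volume by factor 1.5 (V_new/V_old).
Step 3:
                   B          M          G
  I            3.784      2.466      3.032
  C          -0.4292     0.8583     0.8583
  E            3.355      3.324       3.89
  solve Keq expr → x = 0.4292; check Q = 49.83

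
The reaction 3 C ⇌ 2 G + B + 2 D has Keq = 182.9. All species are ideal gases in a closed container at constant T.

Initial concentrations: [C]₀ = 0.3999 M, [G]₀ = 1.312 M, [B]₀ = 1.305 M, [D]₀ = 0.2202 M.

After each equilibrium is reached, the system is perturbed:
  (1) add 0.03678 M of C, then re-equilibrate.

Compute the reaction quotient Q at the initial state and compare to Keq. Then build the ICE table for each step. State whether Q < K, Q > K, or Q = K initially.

Q₀ = 1.703 vs Keq = 182.9 ⇒ Q<K, forward
Step 1:
                   C          G          B          D
  I           0.3999      1.312      1.305     0.2202
  C           -0.262     0.1747    0.08733     0.1747
  E           0.1379      1.487      1.392     0.3949
  solve Keq expr → x = 0.08733; check Q = 182.9
Then add 0.03678 M of C.
Step 2:
                   C          G          B          D
  I           0.1747      1.487      1.392     0.3949
  C         -0.03045     0.0203    0.01015     0.0203
  E           0.1442      1.507      1.402     0.4152
  solve Keq expr → x = 0.01015; check Q = 182.9

Q₀ = 1.703; Q < K (proceeds forward)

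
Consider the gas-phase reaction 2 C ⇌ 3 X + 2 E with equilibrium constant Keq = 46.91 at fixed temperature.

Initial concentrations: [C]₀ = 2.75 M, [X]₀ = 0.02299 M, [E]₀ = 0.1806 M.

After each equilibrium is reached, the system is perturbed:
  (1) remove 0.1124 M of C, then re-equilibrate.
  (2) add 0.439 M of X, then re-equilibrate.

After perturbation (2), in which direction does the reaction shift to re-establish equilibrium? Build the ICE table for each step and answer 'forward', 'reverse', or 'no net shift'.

Direction: reverse

Q₀ = 5.2407e-08 vs Keq = 46.91 ⇒ Q<K, forward
Step 1:
                  C         X         E
  Initial      2.75   0.02299    0.1806
  Change     -1.668     2.501     1.668
  Equil       1.082     2.524     1.848
  solve Keq expr → x = 0.8338; check Q = 46.91
Then remove 0.1124 M of C.
Step 2:
                  C         X         E
  Initial      0.97     2.524     1.848
  Change    0.04459  -0.06688  -0.04459
  Equil       1.015     2.458     1.804
  solve Keq expr → x = -0.02229; check Q = 46.91
Then add 0.439 M of X.
Step 3:
                  C         X         E
  Initial     1.015     2.897     1.804
  Change     0.1068   -0.1602   -0.1068
  Equil       1.121     2.736     1.697
  solve Keq expr → x = -0.05341; check Q = 46.91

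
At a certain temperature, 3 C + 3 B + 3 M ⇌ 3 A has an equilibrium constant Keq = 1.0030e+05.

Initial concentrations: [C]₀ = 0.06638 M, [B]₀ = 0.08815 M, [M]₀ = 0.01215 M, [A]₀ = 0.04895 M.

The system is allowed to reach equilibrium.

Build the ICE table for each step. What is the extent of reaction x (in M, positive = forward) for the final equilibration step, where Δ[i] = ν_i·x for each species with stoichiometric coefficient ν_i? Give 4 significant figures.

x = -0.009421 M

Q₀ = 3.2640e+08 vs Keq = 1.0030e+05 ⇒ Q>K, reverse
Step 1:
                   C          B          M          A
  Initial    0.06638    0.08815    0.01215    0.04895
  Change     0.02826    0.02826    0.02826   -0.02826
  Equil      0.09464     0.1164    0.04041    0.02069
  solve Keq expr → x = -0.009421; check Q = 1.0030e+05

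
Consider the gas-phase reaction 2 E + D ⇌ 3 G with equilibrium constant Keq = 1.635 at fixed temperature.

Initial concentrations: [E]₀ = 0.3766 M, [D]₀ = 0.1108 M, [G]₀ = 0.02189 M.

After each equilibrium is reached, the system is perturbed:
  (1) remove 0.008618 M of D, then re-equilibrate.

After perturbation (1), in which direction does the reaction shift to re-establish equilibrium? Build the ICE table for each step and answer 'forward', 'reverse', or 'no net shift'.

Q₀ = 6.6748e-04 vs Keq = 1.635 ⇒ Q<K, forward
Step 1:
                  E         D         G
  init       0.3766    0.1108   0.02189
  Δ         -0.1098  -0.05492    0.1648
  eq         0.2668   0.05588    0.1866
  solve Keq expr → x = 0.05492; check Q = 1.635
Then remove 0.008618 M of D.
Step 2:
                  E         D         G
  init       0.2668   0.04726    0.1866
  Δ        0.003959  0.001979 -0.005938
  eq         0.2707   0.04924    0.1807
  solve Keq expr → x = -0.001979; check Q = 1.635

Direction: reverse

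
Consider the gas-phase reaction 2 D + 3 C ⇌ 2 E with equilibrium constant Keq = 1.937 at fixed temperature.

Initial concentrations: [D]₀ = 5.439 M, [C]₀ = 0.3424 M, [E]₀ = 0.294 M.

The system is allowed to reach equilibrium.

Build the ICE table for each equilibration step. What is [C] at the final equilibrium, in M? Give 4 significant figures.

Q₀ = 0.07279 vs Keq = 1.937 ⇒ Q<K, forward
Step 1:
                  D         C         E
  I           5.439    0.3424     0.294
  C         -0.1292   -0.1938    0.1292
  E            5.31    0.1486    0.4232
  solve Keq expr → x = 0.06461; check Q = 1.937

[C]_eq = 0.1486 M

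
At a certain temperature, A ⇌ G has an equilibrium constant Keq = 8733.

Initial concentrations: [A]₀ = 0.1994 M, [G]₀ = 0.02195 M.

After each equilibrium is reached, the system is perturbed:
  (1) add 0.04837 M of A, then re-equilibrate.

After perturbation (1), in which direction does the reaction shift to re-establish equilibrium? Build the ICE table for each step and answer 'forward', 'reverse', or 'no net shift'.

Q₀ = 0.1101 vs Keq = 8733 ⇒ Q<K, forward
Step 1:
                  A         G
  I          0.1994   0.02195
  C         -0.1994    0.1994
  E       2.5343e-05    0.2213
  solve Keq expr → x = 0.1994; check Q = 8733
Then add 0.04837 M of A.
Step 2:
                  A         G
  I          0.0484    0.2213
  C        -0.04836   0.04836
  E       3.0882e-05    0.2697
  solve Keq expr → x = 0.04836; check Q = 8733

Direction: forward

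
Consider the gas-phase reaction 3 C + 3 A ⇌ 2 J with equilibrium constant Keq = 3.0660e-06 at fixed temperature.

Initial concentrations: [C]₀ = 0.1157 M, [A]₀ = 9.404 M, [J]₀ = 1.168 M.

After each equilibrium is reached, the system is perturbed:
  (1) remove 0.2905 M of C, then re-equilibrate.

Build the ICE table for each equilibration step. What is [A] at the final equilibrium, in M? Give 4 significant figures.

[A]_eq = 10.99 M

Q₀ = 1.059 vs Keq = 3.0660e-06 ⇒ Q>K, reverse
Step 1:
                    C           A           J
  init         0.1157       9.404       1.168
  Δ             1.548       1.548      -1.032
  eq            1.663       10.95      0.1362
  solve Keq expr → x = -0.5159; check Q = 3.0660e-06
Then remove 0.2905 M of C.
Step 2:
                    C           A           J
  init          1.373       10.95      0.1362
  Δ           0.04291     0.04291    -0.02861
  eq            1.416       10.99      0.1075
  solve Keq expr → x = -0.0143; check Q = 3.0660e-06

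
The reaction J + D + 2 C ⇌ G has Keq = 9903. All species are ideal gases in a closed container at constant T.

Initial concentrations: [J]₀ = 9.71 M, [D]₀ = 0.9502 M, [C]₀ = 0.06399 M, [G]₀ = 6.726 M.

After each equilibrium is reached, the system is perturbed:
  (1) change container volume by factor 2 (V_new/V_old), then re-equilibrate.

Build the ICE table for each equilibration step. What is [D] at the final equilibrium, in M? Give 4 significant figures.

[D]_eq = 0.4652 M

Q₀ = 178 vs Keq = 9903 ⇒ Q<K, forward
Step 1:
                   J          D          C          G
  I             9.71     0.9502    0.06399      6.726
  C         -0.02763   -0.02763   -0.05525    0.02763
  E            9.682     0.9226   0.008738      6.754
  solve Keq expr → x = 0.02763; check Q = 9903
Then change container volume by factor 2 (V_new/V_old).
Step 2:
                   J          D          C          G
  I            4.841     0.4613   0.004369      3.377
  C         0.003962   0.003962   0.007923  -0.003962
  E            4.845     0.4652    0.01229      3.373
  solve Keq expr → x = -0.003962; check Q = 9903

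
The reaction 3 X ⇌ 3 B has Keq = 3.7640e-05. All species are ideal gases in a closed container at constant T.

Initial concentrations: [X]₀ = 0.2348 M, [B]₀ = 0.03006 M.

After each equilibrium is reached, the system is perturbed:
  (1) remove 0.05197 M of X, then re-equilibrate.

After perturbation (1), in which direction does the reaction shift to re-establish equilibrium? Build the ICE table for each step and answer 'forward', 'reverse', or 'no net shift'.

Direction: reverse

Q₀ = 0.002098 vs Keq = 3.7640e-05 ⇒ Q>K, reverse
Step 1:
                   X          B
  Initial     0.2348    0.03006
  Change     0.02147   -0.02147
  Equil       0.2563   0.008588
  solve Keq expr → x = -0.007157; check Q = 3.7640e-05
Then remove 0.05197 M of X.
Step 2:
                   X          B
  Initial     0.2043   0.008588
  Change    0.001685  -0.001685
  Equil        0.206   0.006903
  solve Keq expr → x = -5.6174e-04; check Q = 3.7640e-05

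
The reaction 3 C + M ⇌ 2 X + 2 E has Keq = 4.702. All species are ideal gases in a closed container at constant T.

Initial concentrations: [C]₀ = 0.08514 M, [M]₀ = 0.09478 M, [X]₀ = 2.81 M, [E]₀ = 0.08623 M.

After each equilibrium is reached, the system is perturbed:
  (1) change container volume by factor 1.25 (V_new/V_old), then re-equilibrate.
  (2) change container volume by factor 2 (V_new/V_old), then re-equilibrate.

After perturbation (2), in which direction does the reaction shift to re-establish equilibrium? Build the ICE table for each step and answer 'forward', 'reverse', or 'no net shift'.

Q₀ = 1004 vs Keq = 4.702 ⇒ Q>K, reverse
Step 1:
                    C           M           X           E
  Initial     0.08514     0.09478        2.81     0.08623
  Change      0.09663     0.03221    -0.06442    -0.06442
  Equil        0.1818       0.127       2.746     0.02181
  solve Keq expr → x = -0.03221; check Q = 4.702
Then change container volume by factor 1.25 (V_new/V_old).
Step 2:
                    C           M           X           E
  Initial      0.1454      0.1016       2.196     0.01745
  Change            0           0           0           0
  Equil        0.1454      0.1016       2.196     0.01745
  solve Keq expr → x = 0; check Q = 4.702
Then change container volume by factor 2 (V_new/V_old).
Step 3:
                    C           M           X           E
  Initial     0.07271      0.0508       1.098    0.008724
  Change            0           0           0           0
  Equil       0.07271      0.0508       1.098    0.008724
  solve Keq expr → x = 0; check Q = 4.702

Direction: no net shift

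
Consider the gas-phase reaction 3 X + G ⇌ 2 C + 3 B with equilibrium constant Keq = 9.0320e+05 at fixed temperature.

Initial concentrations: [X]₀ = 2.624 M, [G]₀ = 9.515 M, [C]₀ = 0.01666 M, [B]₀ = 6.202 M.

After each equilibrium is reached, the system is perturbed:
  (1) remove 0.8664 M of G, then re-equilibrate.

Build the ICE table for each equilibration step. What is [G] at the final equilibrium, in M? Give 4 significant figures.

Q₀ = 3.8516e-04 vs Keq = 9.0320e+05 ⇒ Q<K, forward
Step 1:
                   X          G          C          B
  I            2.624      9.515    0.01666      6.202
  C           -2.561    -0.8535      1.707      2.561
  E          0.06346      8.661      1.724      8.763
  solve Keq expr → x = 0.8535; check Q = 9.0320e+05
Then remove 0.8664 M of G.
Step 2:
                   X          G          C          B
  I          0.06346      7.795      1.724      8.763
  C         0.002213 7.3758e-04  -0.001475  -0.002213
  E          0.06567      7.796      1.722       8.76
  solve Keq expr → x = -7.3758e-04; check Q = 9.0320e+05

[G]_eq = 7.796 M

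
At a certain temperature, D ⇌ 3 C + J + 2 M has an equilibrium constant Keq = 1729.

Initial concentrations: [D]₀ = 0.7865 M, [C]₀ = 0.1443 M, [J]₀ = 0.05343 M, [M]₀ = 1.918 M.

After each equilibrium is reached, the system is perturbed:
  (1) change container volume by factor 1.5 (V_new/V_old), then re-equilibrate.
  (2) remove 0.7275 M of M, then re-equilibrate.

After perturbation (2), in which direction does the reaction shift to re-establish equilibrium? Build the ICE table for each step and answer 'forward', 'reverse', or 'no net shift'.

Direction: forward

Q₀ = 7.5090e-04 vs Keq = 1729 ⇒ Q<K, forward
Step 1:
                   D          C          J          M
  I           0.7865     0.1443    0.05343      1.918
  C          -0.7234       2.17     0.7234      1.447
  E          0.06308      2.315     0.7769      3.365
  solve Keq expr → x = 0.7234; check Q = 1729
Then change container volume by factor 1.5 (V_new/V_old).
Step 2:
                   D          C          J          M
  I          0.04205      1.543     0.5179      2.243
  C         -0.03443     0.1033    0.03443    0.06886
  E          0.00762      1.646     0.5523      2.312
  solve Keq expr → x = 0.03443; check Q = 1729
Then remove 0.7275 M of M.
Step 3:
                   D          C          J          M
  I          0.00762      1.646     0.5523      1.585
  C        -0.003902    0.01171   0.003902   0.007804
  E         0.003718      1.658     0.5562      1.592
  solve Keq expr → x = 0.003902; check Q = 1729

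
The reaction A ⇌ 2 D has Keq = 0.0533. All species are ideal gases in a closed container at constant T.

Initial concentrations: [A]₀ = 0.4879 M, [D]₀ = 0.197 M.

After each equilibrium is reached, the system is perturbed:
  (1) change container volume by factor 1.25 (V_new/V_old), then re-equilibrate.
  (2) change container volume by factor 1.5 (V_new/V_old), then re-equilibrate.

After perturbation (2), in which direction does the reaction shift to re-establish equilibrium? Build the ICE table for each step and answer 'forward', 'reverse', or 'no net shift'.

Direction: forward

Q₀ = 0.07954 vs Keq = 0.0533 ⇒ Q>K, reverse
Step 1:
                   A          D
  I           0.4879      0.197
  C          0.01652   -0.03303
  E           0.5044      0.164
  solve Keq expr → x = -0.01652; check Q = 0.0533
Then change container volume by factor 1.25 (V_new/V_old).
Step 2:
                   A          D
  I           0.4035     0.1312
  C        -0.007094    0.01419
  E           0.3964     0.1454
  solve Keq expr → x = 0.007094; check Q = 0.0533
Then change container volume by factor 1.5 (V_new/V_old).
Step 3:
                   A          D
  I           0.2643    0.09691
  C        -0.009781    0.01956
  E           0.2545     0.1165
  solve Keq expr → x = 0.009781; check Q = 0.0533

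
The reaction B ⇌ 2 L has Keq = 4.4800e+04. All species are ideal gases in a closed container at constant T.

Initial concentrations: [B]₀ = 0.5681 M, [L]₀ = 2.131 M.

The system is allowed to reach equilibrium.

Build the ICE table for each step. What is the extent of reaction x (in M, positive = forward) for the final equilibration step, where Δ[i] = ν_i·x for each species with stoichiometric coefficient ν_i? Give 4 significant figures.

Q₀ = 7.994 vs Keq = 4.4800e+04 ⇒ Q<K, forward
Step 1:
                   B          L
  init        0.5681      2.131
  Δ          -0.5679      1.136
  eq      2.3820e-04      3.267
  solve Keq expr → x = 0.5679; check Q = 4.4800e+04

x = 0.5679 M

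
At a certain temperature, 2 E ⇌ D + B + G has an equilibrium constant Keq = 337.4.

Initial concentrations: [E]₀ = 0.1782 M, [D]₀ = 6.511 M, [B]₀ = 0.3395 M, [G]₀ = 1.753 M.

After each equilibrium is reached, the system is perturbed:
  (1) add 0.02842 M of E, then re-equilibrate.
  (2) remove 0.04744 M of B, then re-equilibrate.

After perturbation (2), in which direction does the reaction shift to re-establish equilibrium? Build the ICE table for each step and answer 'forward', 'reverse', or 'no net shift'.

Q₀ = 122 vs Keq = 337.4 ⇒ Q<K, forward
Step 1:
                   E          D          B          G
  Initial     0.1782      6.511     0.3395      1.753
  Change    -0.06473    0.03236    0.03236    0.03236
  Equil       0.1135      6.543     0.3719      1.785
  solve Keq expr → x = 0.03236; check Q = 337.4
Then add 0.02842 M of E.
Step 2:
                   E          D          B          G
  Initial     0.1419      6.543     0.3719      1.785
  Change    -0.02593    0.01296    0.01296    0.01296
  Equil        0.116      6.556     0.3848      1.798
  solve Keq expr → x = 0.01296; check Q = 337.4
Then remove 0.04744 M of B.
Step 3:
                   E          D          B          G
  Initial      0.116      6.556     0.3374      1.798
  Change   -0.006714   0.003357   0.003357   0.003357
  Equil       0.1093       6.56     0.3407      1.802
  solve Keq expr → x = 0.003357; check Q = 337.4

Direction: forward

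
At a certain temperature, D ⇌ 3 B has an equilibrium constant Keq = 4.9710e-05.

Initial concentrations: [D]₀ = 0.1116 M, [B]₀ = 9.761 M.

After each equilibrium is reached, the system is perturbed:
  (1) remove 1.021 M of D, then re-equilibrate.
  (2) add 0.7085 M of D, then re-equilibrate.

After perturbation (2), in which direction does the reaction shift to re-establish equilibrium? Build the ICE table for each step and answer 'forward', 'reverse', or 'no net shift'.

Direction: forward

Q₀ = 8333 vs Keq = 4.9710e-05 ⇒ Q>K, reverse
Step 1:
                  D         B
  Initial    0.1116     9.761
  Change      3.235    -9.706
  Equil       3.347     0.055
  solve Keq expr → x = -3.235; check Q = 4.9710e-05
Then remove 1.021 M of D.
Step 2:
                  D         B
  Initial     2.326     0.055
  Change    0.00209 -0.006269
  Equil       2.328   0.04873
  solve Keq expr → x = -0.00209; check Q = 4.9710e-05
Then add 0.7085 M of D.
Step 3:
                  D         B
  Initial     3.037   0.04873
  Change  -0.001501  0.004504
  Equil       3.035   0.05324
  solve Keq expr → x = 0.001501; check Q = 4.9710e-05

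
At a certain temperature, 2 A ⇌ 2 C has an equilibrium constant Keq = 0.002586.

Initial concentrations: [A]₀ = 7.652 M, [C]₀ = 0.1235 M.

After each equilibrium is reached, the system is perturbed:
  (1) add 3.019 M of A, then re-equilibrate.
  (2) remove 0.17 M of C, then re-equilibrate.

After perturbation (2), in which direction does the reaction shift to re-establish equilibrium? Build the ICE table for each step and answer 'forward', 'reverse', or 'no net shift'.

Q₀ = 2.6049e-04 vs Keq = 0.002586 ⇒ Q<K, forward
Step 1:
                   A          C
  I            7.652     0.1235
  C          -0.2528     0.2528
  E            7.399     0.3763
  solve Keq expr → x = 0.1264; check Q = 0.002586
Then add 3.019 M of A.
Step 2:
                   A          C
  I            10.42     0.3763
  C          -0.1461     0.1461
  E            10.27     0.5224
  solve Keq expr → x = 0.07305; check Q = 0.002586
Then remove 0.17 M of C.
Step 3:
                   A          C
  I            10.27     0.3524
  C          -0.1618     0.1618
  E            10.11     0.5141
  solve Keq expr → x = 0.08089; check Q = 0.002586

Direction: forward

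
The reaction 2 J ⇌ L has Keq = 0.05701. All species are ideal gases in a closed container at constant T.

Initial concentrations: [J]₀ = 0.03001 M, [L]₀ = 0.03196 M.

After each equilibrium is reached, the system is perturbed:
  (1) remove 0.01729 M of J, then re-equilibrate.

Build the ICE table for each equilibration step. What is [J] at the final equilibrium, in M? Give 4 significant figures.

Q₀ = 35.49 vs Keq = 0.05701 ⇒ Q>K, reverse
Step 1:
                  J         L
  Initial   0.03001   0.03196
  Change    0.06294  -0.03147
  Equil     0.09295 4.9250e-04
  solve Keq expr → x = -0.03147; check Q = 0.05701
Then remove 0.01729 M of J.
Step 2:
                  J         L
  Initial   0.07566 4.9250e-04
  Change  3.2673e-04 -1.6337e-04
  Equil     0.07598 3.2913e-04
  solve Keq expr → x = -1.6337e-04; check Q = 0.05701

[J]_eq = 0.07598 M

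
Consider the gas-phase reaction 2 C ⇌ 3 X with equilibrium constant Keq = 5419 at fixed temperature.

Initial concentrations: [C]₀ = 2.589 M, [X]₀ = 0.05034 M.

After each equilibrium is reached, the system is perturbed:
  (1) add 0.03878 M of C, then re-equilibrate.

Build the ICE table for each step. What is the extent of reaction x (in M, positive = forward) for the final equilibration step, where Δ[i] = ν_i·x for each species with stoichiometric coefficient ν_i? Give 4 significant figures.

Q₀ = 1.9032e-05 vs Keq = 5419 ⇒ Q<K, forward
Step 1:
                   C          X
  init         2.589    0.05034
  Δ           -2.489      3.734
  eq         0.09999      3.784
  solve Keq expr → x = 1.245; check Q = 5419
Then add 0.03878 M of C.
Step 2:
                   C          X
  init        0.1388      3.784
  Δ          -0.0366    0.05489
  eq          0.1022      3.839
  solve Keq expr → x = 0.0183; check Q = 5419

x = 0.0183 M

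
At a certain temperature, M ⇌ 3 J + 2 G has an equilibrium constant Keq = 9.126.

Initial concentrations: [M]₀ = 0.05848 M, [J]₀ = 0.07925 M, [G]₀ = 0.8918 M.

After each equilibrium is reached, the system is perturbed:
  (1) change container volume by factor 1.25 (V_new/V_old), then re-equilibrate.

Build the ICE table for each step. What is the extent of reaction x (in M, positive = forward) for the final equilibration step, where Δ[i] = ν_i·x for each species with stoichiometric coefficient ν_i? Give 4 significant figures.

x = 7.9006e-04 M

Q₀ = 0.006769 vs Keq = 9.126 ⇒ Q<K, forward
Step 1:
                  M         J         G
  Initial   0.05848   0.07925    0.8918
  Change   -0.05676    0.1703    0.1135
  Equil    0.001721    0.2495     1.005
  solve Keq expr → x = 0.05676; check Q = 9.126
Then change container volume by factor 1.25 (V_new/V_old).
Step 2:
                  M         J         G
  Initial  0.001376    0.1996    0.8043
  Change  -7.9006e-04   0.00237   0.00158
  Equil   5.8643e-04     0.202    0.8058
  solve Keq expr → x = 7.9006e-04; check Q = 9.126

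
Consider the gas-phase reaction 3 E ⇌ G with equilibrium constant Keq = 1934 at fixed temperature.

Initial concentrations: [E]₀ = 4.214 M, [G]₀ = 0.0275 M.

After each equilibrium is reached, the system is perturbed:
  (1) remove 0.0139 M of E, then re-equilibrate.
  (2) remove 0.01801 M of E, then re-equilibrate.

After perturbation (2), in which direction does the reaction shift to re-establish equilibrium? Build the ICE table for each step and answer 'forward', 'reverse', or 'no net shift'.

Q₀ = 3.6749e-04 vs Keq = 1934 ⇒ Q<K, forward
Step 1:
                  E         G
  I           4.214    0.0275
  C          -4.124     1.375
  E         0.08984     1.402
  solve Keq expr → x = 1.375; check Q = 1934
Then remove 0.0139 M of E.
Step 2:
                  E         G
  I         0.07594     1.402
  C          0.0138 -0.004601
  E         0.08974     1.398
  solve Keq expr → x = -0.004601; check Q = 1934
Then remove 0.01801 M of E.
Step 3:
                  E         G
  I         0.07173     1.398
  C         0.01788 -0.005961
  E         0.08961     1.392
  solve Keq expr → x = -0.005961; check Q = 1934

Direction: reverse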